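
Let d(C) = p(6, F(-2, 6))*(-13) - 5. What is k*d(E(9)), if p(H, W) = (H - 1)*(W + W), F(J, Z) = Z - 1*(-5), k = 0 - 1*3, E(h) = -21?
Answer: 4305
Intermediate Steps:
k = -3 (k = 0 - 3 = -3)
F(J, Z) = 5 + Z (F(J, Z) = Z + 5 = 5 + Z)
p(H, W) = 2*W*(-1 + H) (p(H, W) = (-1 + H)*(2*W) = 2*W*(-1 + H))
d(C) = -1435 (d(C) = (2*(5 + 6)*(-1 + 6))*(-13) - 5 = (2*11*5)*(-13) - 5 = 110*(-13) - 5 = -1430 - 5 = -1435)
k*d(E(9)) = -3*(-1435) = 4305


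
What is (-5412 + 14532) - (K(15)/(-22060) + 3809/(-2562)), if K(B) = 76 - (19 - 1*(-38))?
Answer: 257762840809/28258860 ≈ 9121.5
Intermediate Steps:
K(B) = 19 (K(B) = 76 - (19 + 38) = 76 - 1*57 = 76 - 57 = 19)
(-5412 + 14532) - (K(15)/(-22060) + 3809/(-2562)) = (-5412 + 14532) - (19/(-22060) + 3809/(-2562)) = 9120 - (19*(-1/22060) + 3809*(-1/2562)) = 9120 - (-19/22060 - 3809/2562) = 9120 - 1*(-42037609/28258860) = 9120 + 42037609/28258860 = 257762840809/28258860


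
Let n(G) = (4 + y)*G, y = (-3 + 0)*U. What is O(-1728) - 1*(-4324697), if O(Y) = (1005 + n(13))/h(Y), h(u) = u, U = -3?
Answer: 3736537621/864 ≈ 4.3247e+6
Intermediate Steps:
y = 9 (y = (-3 + 0)*(-3) = -3*(-3) = 9)
n(G) = 13*G (n(G) = (4 + 9)*G = 13*G)
O(Y) = 1174/Y (O(Y) = (1005 + 13*13)/Y = (1005 + 169)/Y = 1174/Y)
O(-1728) - 1*(-4324697) = 1174/(-1728) - 1*(-4324697) = 1174*(-1/1728) + 4324697 = -587/864 + 4324697 = 3736537621/864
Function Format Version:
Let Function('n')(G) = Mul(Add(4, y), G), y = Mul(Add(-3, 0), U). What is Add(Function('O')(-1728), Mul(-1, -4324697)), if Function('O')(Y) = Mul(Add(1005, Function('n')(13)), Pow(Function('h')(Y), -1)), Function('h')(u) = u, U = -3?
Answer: Rational(3736537621, 864) ≈ 4.3247e+6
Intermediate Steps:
y = 9 (y = Mul(Add(-3, 0), -3) = Mul(-3, -3) = 9)
Function('n')(G) = Mul(13, G) (Function('n')(G) = Mul(Add(4, 9), G) = Mul(13, G))
Function('O')(Y) = Mul(1174, Pow(Y, -1)) (Function('O')(Y) = Mul(Add(1005, Mul(13, 13)), Pow(Y, -1)) = Mul(Add(1005, 169), Pow(Y, -1)) = Mul(1174, Pow(Y, -1)))
Add(Function('O')(-1728), Mul(-1, -4324697)) = Add(Mul(1174, Pow(-1728, -1)), Mul(-1, -4324697)) = Add(Mul(1174, Rational(-1, 1728)), 4324697) = Add(Rational(-587, 864), 4324697) = Rational(3736537621, 864)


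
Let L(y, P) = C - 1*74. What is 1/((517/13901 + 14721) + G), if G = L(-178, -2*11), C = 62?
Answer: 13901/204470326 ≈ 6.7985e-5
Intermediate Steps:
L(y, P) = -12 (L(y, P) = 62 - 1*74 = 62 - 74 = -12)
G = -12
1/((517/13901 + 14721) + G) = 1/((517/13901 + 14721) - 12) = 1/(204637138/13901 - 12) = 1/(204470326/13901) = 13901/204470326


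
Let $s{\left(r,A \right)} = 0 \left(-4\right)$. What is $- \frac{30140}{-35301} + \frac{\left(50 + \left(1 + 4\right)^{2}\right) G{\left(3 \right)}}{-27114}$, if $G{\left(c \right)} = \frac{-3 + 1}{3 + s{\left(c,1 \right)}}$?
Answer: $\frac{45498945}{53175073} \approx 0.85564$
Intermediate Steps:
$s{\left(r,A \right)} = 0$
$G{\left(c \right)} = - \frac{2}{3}$ ($G{\left(c \right)} = \frac{-3 + 1}{3 + 0} = - \frac{2}{3}$)
$- \frac{30140}{-35301} + \frac{\left(50 + \left(1 + 4\right)^{2}\right) G{\left(3 \right)}}{-27114} = - \frac{30140}{-35301} + \frac{\left(50 + \left(1 + 4\right)^{2}\right) \left(- \frac{2}{3}\right)}{-27114} = \left(-30140\right) \left(- \frac{1}{35301}\right) + \left(50 + 5^{2}\right) \left(- \frac{2}{3}\right) \left(- \frac{1}{27114}\right) = \frac{30140}{35301} + \left(50 + 25\right) \left(- \frac{2}{3}\right) \left(- \frac{1}{27114}\right) = \frac{30140}{35301} + 75 \left(- \frac{2}{3}\right) \left(- \frac{1}{27114}\right) = \frac{30140}{35301} - - \frac{25}{13557} = \frac{30140}{35301} + \frac{25}{13557} = \frac{45498945}{53175073}$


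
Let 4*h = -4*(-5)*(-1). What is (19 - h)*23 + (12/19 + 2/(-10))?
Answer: 52481/95 ≈ 552.43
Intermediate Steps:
h = -5 (h = (-4*(-5)*(-1))/4 = (20*(-1))/4 = (¼)*(-20) = -5)
(19 - h)*23 + (12/19 + 2/(-10)) = (19 - 1*(-5))*23 + (12/19 + 2/(-10)) = (19 + 5)*23 + (12*(1/19) + 2*(-⅒)) = 24*23 + (12/19 - ⅕) = 552 + 41/95 = 52481/95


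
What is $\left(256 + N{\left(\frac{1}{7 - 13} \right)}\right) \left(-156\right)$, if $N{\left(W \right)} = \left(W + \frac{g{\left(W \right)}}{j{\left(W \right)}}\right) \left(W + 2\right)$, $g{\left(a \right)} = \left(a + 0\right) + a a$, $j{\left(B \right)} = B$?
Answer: $- \frac{120380}{3} \approx -40127.0$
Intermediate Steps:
$g{\left(a \right)} = a + a^{2}$
$N{\left(W \right)} = \left(1 + 2 W\right) \left(2 + W\right)$ ($N{\left(W \right)} = \left(W + \frac{W \left(1 + W\right)}{W}\right) \left(W + 2\right) = \left(W + \left(1 + W\right)\right) \left(2 + W\right) = \left(1 + 2 W\right) \left(2 + W\right)$)
$\left(256 + N{\left(\frac{1}{7 - 13} \right)}\right) \left(-156\right) = \left(256 + \left(2 + 2 \left(\frac{1}{7 - 13}\right)^{2} + \frac{5}{7 - 13}\right)\right) \left(-156\right) = \left(256 + \left(2 + 2 \left(\frac{1}{-6}\right)^{2} + \frac{5}{-6}\right)\right) \left(-156\right) = \left(256 + \left(2 + 2 \left(- \frac{1}{6}\right)^{2} + 5 \left(- \frac{1}{6}\right)\right)\right) \left(-156\right) = \left(256 + \left(2 + 2 \cdot \frac{1}{36} - \frac{5}{6}\right)\right) \left(-156\right) = \left(256 + \left(2 + \frac{1}{18} - \frac{5}{6}\right)\right) \left(-156\right) = \left(256 + \frac{11}{9}\right) \left(-156\right) = \frac{2315}{9} \left(-156\right) = - \frac{120380}{3}$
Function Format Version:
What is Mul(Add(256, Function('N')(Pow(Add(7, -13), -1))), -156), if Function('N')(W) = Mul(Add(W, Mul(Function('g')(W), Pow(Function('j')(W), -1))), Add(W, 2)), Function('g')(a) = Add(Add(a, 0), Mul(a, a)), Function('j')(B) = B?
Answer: Rational(-120380, 3) ≈ -40127.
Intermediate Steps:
Function('g')(a) = Add(a, Pow(a, 2))
Function('N')(W) = Mul(Add(1, Mul(2, W)), Add(2, W)) (Function('N')(W) = Mul(Add(W, Mul(Mul(W, Add(1, W)), Pow(W, -1))), Add(W, 2)) = Mul(Add(W, Add(1, W)), Add(2, W)) = Mul(Add(1, Mul(2, W)), Add(2, W)))
Mul(Add(256, Function('N')(Pow(Add(7, -13), -1))), -156) = Mul(Add(256, Add(2, Mul(2, Pow(Pow(Add(7, -13), -1), 2)), Mul(5, Pow(Add(7, -13), -1)))), -156) = Mul(Add(256, Add(2, Mul(2, Pow(Pow(-6, -1), 2)), Mul(5, Pow(-6, -1)))), -156) = Mul(Add(256, Add(2, Mul(2, Pow(Rational(-1, 6), 2)), Mul(5, Rational(-1, 6)))), -156) = Mul(Add(256, Add(2, Mul(2, Rational(1, 36)), Rational(-5, 6))), -156) = Mul(Add(256, Add(2, Rational(1, 18), Rational(-5, 6))), -156) = Mul(Add(256, Rational(11, 9)), -156) = Mul(Rational(2315, 9), -156) = Rational(-120380, 3)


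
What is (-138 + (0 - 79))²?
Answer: 47089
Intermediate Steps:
(-138 + (0 - 79))² = (-138 - 79)² = (-217)² = 47089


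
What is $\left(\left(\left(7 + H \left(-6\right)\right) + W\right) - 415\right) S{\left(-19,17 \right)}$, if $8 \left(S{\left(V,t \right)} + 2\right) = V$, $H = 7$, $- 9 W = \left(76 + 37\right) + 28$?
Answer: $\frac{48895}{24} \approx 2037.3$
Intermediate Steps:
$W = - \frac{47}{3}$ ($W = - \frac{\left(76 + 37\right) + 28}{9} = - \frac{113 + 28}{9} = \left(- \frac{1}{9}\right) 141 = - \frac{47}{3} \approx -15.667$)
$S{\left(V,t \right)} = -2 + \frac{V}{8}$
$\left(\left(\left(7 + H \left(-6\right)\right) + W\right) - 415\right) S{\left(-19,17 \right)} = \left(\left(\left(7 + 7 \left(-6\right)\right) - \frac{47}{3}\right) - 415\right) \left(-2 + \frac{1}{8} \left(-19\right)\right) = \left(\left(\left(7 - 42\right) - \frac{47}{3}\right) - 415\right) \left(-2 - \frac{19}{8}\right) = \left(\left(-35 - \frac{47}{3}\right) - 415\right) \left(- \frac{35}{8}\right) = \left(- \frac{152}{3} - 415\right) \left(- \frac{35}{8}\right) = \left(- \frac{1397}{3}\right) \left(- \frac{35}{8}\right) = \frac{48895}{24}$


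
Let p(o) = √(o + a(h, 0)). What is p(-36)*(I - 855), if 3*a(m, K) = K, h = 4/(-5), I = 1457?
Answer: 3612*I ≈ 3612.0*I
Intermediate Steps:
h = -⅘ (h = 4*(-⅕) = -⅘ ≈ -0.80000)
a(m, K) = K/3
p(o) = √o (p(o) = √(o + (⅓)*0) = √(o + 0) = √o)
p(-36)*(I - 855) = √(-36)*(1457 - 855) = (6*I)*602 = 3612*I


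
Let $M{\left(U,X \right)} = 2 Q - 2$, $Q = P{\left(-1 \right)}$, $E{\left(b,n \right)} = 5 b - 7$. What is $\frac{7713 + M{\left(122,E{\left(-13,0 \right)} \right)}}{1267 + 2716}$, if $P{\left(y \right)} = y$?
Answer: $\frac{7709}{3983} \approx 1.9355$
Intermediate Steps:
$E{\left(b,n \right)} = -7 + 5 b$
$Q = -1$
$M{\left(U,X \right)} = -4$ ($M{\left(U,X \right)} = 2 \left(-1\right) - 2 = -2 - 2 = -4$)
$\frac{7713 + M{\left(122,E{\left(-13,0 \right)} \right)}}{1267 + 2716} = \frac{7713 - 4}{1267 + 2716} = \frac{7709}{3983}$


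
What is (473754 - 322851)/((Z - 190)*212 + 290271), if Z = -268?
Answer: 150903/193175 ≈ 0.78117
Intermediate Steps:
(473754 - 322851)/((Z - 190)*212 + 290271) = (473754 - 322851)/((-268 - 190)*212 + 290271) = 150903/(-458*212 + 290271) = 150903/(-97096 + 290271) = 150903/193175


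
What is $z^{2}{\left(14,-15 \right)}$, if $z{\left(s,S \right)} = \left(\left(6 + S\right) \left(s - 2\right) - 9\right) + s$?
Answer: $10609$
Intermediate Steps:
$z{\left(s,S \right)} = -9 + s + \left(-2 + s\right) \left(6 + S\right)$ ($z{\left(s,S \right)} = \left(\left(6 + S\right) \left(-2 + s\right) - 9\right) + s = \left(\left(-2 + s\right) \left(6 + S\right) - 9\right) + s = \left(-9 + \left(-2 + s\right) \left(6 + S\right)\right) + s = -9 + s + \left(-2 + s\right) \left(6 + S\right)$)
$z^{2}{\left(14,-15 \right)} = \left(-21 - -30 + 7 \cdot 14 - 210\right)^{2} = \left(-21 + 30 + 98 - 210\right)^{2} = \left(-103\right)^{2} = 10609$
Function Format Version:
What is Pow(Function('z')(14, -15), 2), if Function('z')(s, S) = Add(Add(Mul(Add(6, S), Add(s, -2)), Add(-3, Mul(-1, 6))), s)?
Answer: 10609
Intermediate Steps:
Function('z')(s, S) = Add(-9, s, Mul(Add(-2, s), Add(6, S))) (Function('z')(s, S) = Add(Add(Mul(Add(6, S), Add(-2, s)), Add(-3, -6)), s) = Add(Add(Mul(Add(-2, s), Add(6, S)), -9), s) = Add(Add(-9, Mul(Add(-2, s), Add(6, S))), s) = Add(-9, s, Mul(Add(-2, s), Add(6, S))))
Pow(Function('z')(14, -15), 2) = Pow(Add(-21, Mul(-2, -15), Mul(7, 14), Mul(-15, 14)), 2) = Pow(Add(-21, 30, 98, -210), 2) = Pow(-103, 2) = 10609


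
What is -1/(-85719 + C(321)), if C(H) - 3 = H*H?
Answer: -1/17325 ≈ -5.7720e-5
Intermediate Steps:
C(H) = 3 + H² (C(H) = 3 + H*H = 3 + H²)
-1/(-85719 + C(321)) = -1/(-85719 + (3 + 321²)) = -1/(-85719 + (3 + 103041)) = -1/(-85719 + 103044) = -1/17325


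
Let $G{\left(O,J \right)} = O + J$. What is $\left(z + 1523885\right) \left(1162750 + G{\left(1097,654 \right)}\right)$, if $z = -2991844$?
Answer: $-1709439723459$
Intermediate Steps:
$G{\left(O,J \right)} = J + O$
$\left(z + 1523885\right) \left(1162750 + G{\left(1097,654 \right)}\right) = \left(-2991844 + 1523885\right) \left(1162750 + \left(654 + 1097\right)\right) = - 1467959 \left(1162750 + 1751\right) = \left(-1467959\right) 1164501 = -1709439723459$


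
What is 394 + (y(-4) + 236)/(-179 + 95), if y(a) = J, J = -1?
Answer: 32861/84 ≈ 391.20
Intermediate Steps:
y(a) = -1
394 + (y(-4) + 236)/(-179 + 95) = 394 + (-1 + 236)/(-179 + 95) = 394 + 235/(-84) = 394 + 235*(-1/84) = 394 - 235/84 = 32861/84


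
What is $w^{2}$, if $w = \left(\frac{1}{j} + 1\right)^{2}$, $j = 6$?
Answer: $\frac{2401}{1296} \approx 1.8526$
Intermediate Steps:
$w = \frac{49}{36}$ ($w = \left(\frac{1}{6} + 1\right)^{2} = \left(\frac{7}{6}\right)^{2} = \frac{49}{36} \approx 1.3611$)
$w^{2} = \left(\frac{49}{36}\right)^{2} = \frac{2401}{1296}$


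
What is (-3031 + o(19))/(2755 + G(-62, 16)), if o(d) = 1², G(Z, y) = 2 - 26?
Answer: -3030/2731 ≈ -1.1095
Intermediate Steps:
G(Z, y) = -24
o(d) = 1
(-3031 + o(19))/(2755 + G(-62, 16)) = (-3031 + 1)/(2755 - 24) = -3030/2731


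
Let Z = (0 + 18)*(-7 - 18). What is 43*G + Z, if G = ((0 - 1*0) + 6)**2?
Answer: 1098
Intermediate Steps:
Z = -450 (Z = 18*(-25) = -450)
G = 36 (G = ((0 + 0) + 6)**2 = (0 + 6)**2 = 6**2 = 36)
43*G + Z = 43*36 - 450 = 1548 - 450 = 1098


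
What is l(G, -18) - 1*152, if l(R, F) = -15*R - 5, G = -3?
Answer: -112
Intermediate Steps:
l(R, F) = -5 - 15*R
l(G, -18) - 1*152 = (-5 - 15*(-3)) - 1*152 = (-5 + 45) - 152 = 40 - 152 = -112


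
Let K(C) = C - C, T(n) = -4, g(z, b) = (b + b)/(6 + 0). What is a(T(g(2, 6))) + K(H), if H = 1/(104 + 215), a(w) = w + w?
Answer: -8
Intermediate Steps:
g(z, b) = b/3 (g(z, b) = (2*b)/6 = (2*b)*(1/6) = b/3)
a(w) = 2*w
H = 1/319 ≈ 0.0031348
K(C) = 0
a(T(g(2, 6))) + K(H) = 2*(-4) + 0 = -8 + 0 = -8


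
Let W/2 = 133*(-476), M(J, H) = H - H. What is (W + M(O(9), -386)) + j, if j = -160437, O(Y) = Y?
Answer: -287053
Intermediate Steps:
M(J, H) = 0
W = -126616 (W = 2*(133*(-476)) = 2*(-63308) = -126616)
(W + M(O(9), -386)) + j = (-126616 + 0) - 160437 = -126616 - 160437 = -287053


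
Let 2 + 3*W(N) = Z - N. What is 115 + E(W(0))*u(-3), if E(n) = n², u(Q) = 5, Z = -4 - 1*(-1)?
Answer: 1160/9 ≈ 128.89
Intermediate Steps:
Z = -3 (Z = -4 + 1 = -3)
W(N) = -5/3 - N/3 (W(N) = -⅔ + (-3 - N)/3 = -⅔ + (-1 - N/3) = -5/3 - N/3)
115 + E(W(0))*u(-3) = 115 + (-5/3 - ⅓*0)²*5 = 115 + (-5/3 + 0)²*5 = 115 + (-5/3)²*5 = 115 + (25/9)*5 = 115 + 125/9 = 1160/9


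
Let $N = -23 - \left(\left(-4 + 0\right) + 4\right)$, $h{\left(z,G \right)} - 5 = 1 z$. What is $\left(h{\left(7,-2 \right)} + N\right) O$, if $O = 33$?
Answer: $-363$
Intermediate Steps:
$h{\left(z,G \right)} = 5 + z$ ($h{\left(z,G \right)} = 5 + 1 z = 5 + z$)
$N = -23$ ($N = -23 - \left(-4 + 4\right) = -23 - 0 = -23 + 0 = -23$)
$\left(h{\left(7,-2 \right)} + N\right) O = \left(\left(5 + 7\right) - 23\right) 33 = \left(12 - 23\right) 33 = \left(-11\right) 33 = -363$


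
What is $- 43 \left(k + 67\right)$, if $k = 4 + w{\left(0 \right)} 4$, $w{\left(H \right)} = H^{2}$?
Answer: $-3053$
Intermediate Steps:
$k = 4$ ($k = 4 + 0^{2} \cdot 4 = 4 + 0 \cdot 4 = 4 + 0 = 4$)
$- 43 \left(k + 67\right) = - 43 \left(4 + 67\right) = \left(-43\right) 71 = -3053$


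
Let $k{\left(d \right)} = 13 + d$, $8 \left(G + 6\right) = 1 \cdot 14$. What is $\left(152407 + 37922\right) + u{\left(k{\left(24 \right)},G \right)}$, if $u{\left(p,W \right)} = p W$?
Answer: $\frac{760687}{4} \approx 1.9017 \cdot 10^{5}$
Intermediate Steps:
$G = - \frac{17}{4}$ ($G = -6 + \frac{1 \cdot 14}{8} = -6 + \frac{1}{8} \cdot 14 = -6 + \frac{7}{4} = - \frac{17}{4} \approx -4.25$)
$u{\left(p,W \right)} = W p$
$\left(152407 + 37922\right) + u{\left(k{\left(24 \right)},G \right)} = \left(152407 + 37922\right) - \frac{17 \left(13 + 24\right)}{4} = 190329 - \frac{629}{4} = \frac{760687}{4}$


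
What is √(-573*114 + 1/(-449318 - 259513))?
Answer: I*√405191064859833/78759 ≈ 255.58*I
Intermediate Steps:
√(-573*114 + 1/(-449318 - 259513)) = √(-65322 + 1/(-708831)) = √(-65322 - 1/708831) = √(-46302258583/708831) = I*√405191064859833/78759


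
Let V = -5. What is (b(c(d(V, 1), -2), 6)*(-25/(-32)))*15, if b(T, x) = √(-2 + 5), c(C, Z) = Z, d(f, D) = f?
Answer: 375*√3/32 ≈ 20.297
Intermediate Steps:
b(T, x) = √3
(b(c(d(V, 1), -2), 6)*(-25/(-32)))*15 = (√3*(-25/(-32)))*15 = (√3*(-25*(-1/32)))*15 = (√3*(25/32))*15 = (25*√3/32)*15 = 375*√3/32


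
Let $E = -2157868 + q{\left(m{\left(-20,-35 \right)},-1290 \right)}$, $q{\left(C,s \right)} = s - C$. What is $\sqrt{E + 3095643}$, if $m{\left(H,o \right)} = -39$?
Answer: $2 \sqrt{234131} \approx 967.74$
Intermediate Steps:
$E = -2159119$ ($E = -2157868 - 1251 = -2159119$)
$\sqrt{E + 3095643} = \sqrt{-2159119 + 3095643} = \sqrt{936524} = 2 \sqrt{234131}$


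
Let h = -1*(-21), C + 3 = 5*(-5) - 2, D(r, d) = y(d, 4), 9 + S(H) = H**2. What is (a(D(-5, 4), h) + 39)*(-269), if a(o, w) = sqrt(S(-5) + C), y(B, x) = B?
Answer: -10491 - 269*I*sqrt(14) ≈ -10491.0 - 1006.5*I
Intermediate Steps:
S(H) = -9 + H**2
D(r, d) = d
C = -30 (C = -3 + (5*(-5) - 2) = -3 + (-25 - 2) = -3 - 27 = -30)
h = 21
a(o, w) = I*sqrt(14) (a(o, w) = sqrt((-9 + (-5)**2) - 30) = sqrt((-9 + 25) - 30) = sqrt(16 - 30) = sqrt(-14) = I*sqrt(14))
(a(D(-5, 4), h) + 39)*(-269) = (I*sqrt(14) + 39)*(-269) = (39 + I*sqrt(14))*(-269) = -10491 - 269*I*sqrt(14)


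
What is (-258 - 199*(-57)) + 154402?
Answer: 165487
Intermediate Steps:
(-258 - 199*(-57)) + 154402 = (-258 + 11343) + 154402 = 11085 + 154402 = 165487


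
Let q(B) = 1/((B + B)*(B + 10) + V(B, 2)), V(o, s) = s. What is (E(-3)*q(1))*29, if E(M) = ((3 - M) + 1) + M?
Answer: 29/6 ≈ 4.8333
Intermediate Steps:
E(M) = 4 (E(M) = (4 - M) + M = 4)
q(B) = 1/(2 + 2*B*(10 + B)) (q(B) = 1/((B + B)*(B + 10) + 2) = 1/((2*B)*(10 + B) + 2) = 1/(2*B*(10 + B) + 2) = 1/(2 + 2*B*(10 + B)))
(E(-3)*q(1))*29 = (4*(1/(2*(1 + 1**2 + 10*1))))*29 = (4*(1/(2*(1 + 1 + 10))))*29 = (4*((1/2)/12))*29 = (4*((1/2)*(1/12)))*29 = (4*(1/24))*29 = (1/6)*29 = 29/6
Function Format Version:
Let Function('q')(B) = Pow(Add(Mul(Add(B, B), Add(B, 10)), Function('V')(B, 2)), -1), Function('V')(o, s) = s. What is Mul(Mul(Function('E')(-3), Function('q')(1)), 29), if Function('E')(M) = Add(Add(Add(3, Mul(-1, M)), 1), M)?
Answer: Rational(29, 6) ≈ 4.8333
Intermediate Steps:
Function('E')(M) = 4 (Function('E')(M) = Add(Add(4, Mul(-1, M)), M) = 4)
Function('q')(B) = Pow(Add(2, Mul(2, B, Add(10, B))), -1) (Function('q')(B) = Pow(Add(Mul(Add(B, B), Add(B, 10)), 2), -1) = Pow(Add(Mul(Mul(2, B), Add(10, B)), 2), -1) = Pow(Add(Mul(2, B, Add(10, B)), 2), -1) = Pow(Add(2, Mul(2, B, Add(10, B))), -1))
Mul(Mul(Function('E')(-3), Function('q')(1)), 29) = Mul(Mul(4, Mul(Rational(1, 2), Pow(Add(1, Pow(1, 2), Mul(10, 1)), -1))), 29) = Mul(Mul(4, Mul(Rational(1, 2), Pow(Add(1, 1, 10), -1))), 29) = Mul(Mul(4, Mul(Rational(1, 2), Pow(12, -1))), 29) = Mul(Mul(4, Mul(Rational(1, 2), Rational(1, 12))), 29) = Mul(Mul(4, Rational(1, 24)), 29) = Mul(Rational(1, 6), 29) = Rational(29, 6)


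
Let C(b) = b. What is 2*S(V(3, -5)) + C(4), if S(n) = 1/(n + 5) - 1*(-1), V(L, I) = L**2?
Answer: 43/7 ≈ 6.1429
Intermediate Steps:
S(n) = 1 + 1/(5 + n) (S(n) = 1/(5 + n) + 1 = 1 + 1/(5 + n))
2*S(V(3, -5)) + C(4) = 2*((6 + 3**2)/(5 + 3**2)) + 4 = 2*((6 + 9)/(5 + 9)) + 4 = 2*(15/14) + 4 = 15/7 + 4 = 43/7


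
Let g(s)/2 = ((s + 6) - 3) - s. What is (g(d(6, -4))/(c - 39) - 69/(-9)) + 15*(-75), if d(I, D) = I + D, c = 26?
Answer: -43594/39 ≈ -1117.8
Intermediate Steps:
d(I, D) = D + I
g(s) = 6 (g(s) = 2*(((s + 6) - 3) - s) = 2*(((6 + s) - 3) - s) = 2*((3 + s) - s) = 2*3 = 6)
(g(d(6, -4))/(c - 39) - 69/(-9)) + 15*(-75) = (6/(26 - 39) - 69/(-9)) + 15*(-75) = (6/(-13) - 69*(-⅑)) - 1125 = (6*(-1/13) + 23/3) - 1125 = (-6/13 + 23/3) - 1125 = 281/39 - 1125 = -43594/39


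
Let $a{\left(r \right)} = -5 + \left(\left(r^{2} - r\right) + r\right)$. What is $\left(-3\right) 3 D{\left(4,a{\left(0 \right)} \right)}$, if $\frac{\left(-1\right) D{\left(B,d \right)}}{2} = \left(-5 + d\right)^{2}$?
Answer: $1800$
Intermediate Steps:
$a{\left(r \right)} = -5 + r^{2}$
$D{\left(B,d \right)} = - 2 \left(-5 + d\right)^{2}$
$\left(-3\right) 3 D{\left(4,a{\left(0 \right)} \right)} = \left(-3\right) 3 \left(- 2 \left(-5 - \left(5 - 0^{2}\right)\right)^{2}\right) = - 9 \left(- 2 \left(-5 + \left(-5 + 0\right)\right)^{2}\right) = - 9 \left(- 2 \left(-5 - 5\right)^{2}\right) = - 9 \left(- 2 \left(-10\right)^{2}\right) = - 9 \left(\left(-2\right) 100\right) = \left(-9\right) \left(-200\right) = 1800$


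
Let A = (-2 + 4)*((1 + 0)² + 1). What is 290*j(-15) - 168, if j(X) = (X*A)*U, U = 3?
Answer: -52368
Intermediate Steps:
A = 4 (A = 2*(1² + 1) = 2*(1 + 1) = 2*2 = 4)
j(X) = 12*X (j(X) = (X*4)*3 = (4*X)*3 = 12*X)
290*j(-15) - 168 = 290*(12*(-15)) - 168 = 290*(-180) - 168 = -52200 - 168 = -52368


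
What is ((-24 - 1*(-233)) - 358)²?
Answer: 22201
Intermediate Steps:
((-24 - 1*(-233)) - 358)² = ((-24 + 233) - 358)² = (209 - 358)² = (-149)² = 22201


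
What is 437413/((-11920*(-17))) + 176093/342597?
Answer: 185539867081/69423856080 ≈ 2.6726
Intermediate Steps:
437413/((-11920*(-17))) + 176093/342597 = 437413/202640 + 176093*(1/342597) = 437413*(1/202640) + 176093/342597 = 437413/202640 + 176093/342597 = 185539867081/69423856080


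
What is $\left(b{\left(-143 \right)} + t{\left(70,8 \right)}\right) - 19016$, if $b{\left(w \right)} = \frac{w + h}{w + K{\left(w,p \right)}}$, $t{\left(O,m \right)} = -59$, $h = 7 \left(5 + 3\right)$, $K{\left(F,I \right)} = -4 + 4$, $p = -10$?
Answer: $- \frac{2727638}{143} \approx -19074.0$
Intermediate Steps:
$K{\left(F,I \right)} = 0$
$h = 56$ ($h = 7 \cdot 8 = 56$)
$b{\left(w \right)} = \frac{56 + w}{w}$ ($b{\left(w \right)} = \frac{w + 56}{w + 0} = \frac{56 + w}{w}$)
$\left(b{\left(-143 \right)} + t{\left(70,8 \right)}\right) - 19016 = \left(\frac{56 - 143}{-143} - 59\right) - 19016 = \left(\left(- \frac{1}{143}\right) \left(-87\right) - 59\right) - 19016 = \left(\frac{87}{143} - 59\right) - 19016 = - \frac{8350}{143} - 19016 = - \frac{2727638}{143}$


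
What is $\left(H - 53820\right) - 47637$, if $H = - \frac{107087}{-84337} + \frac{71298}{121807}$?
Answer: $- \frac{1042232162343628}{10272836959} \approx -1.0146 \cdot 10^{5}$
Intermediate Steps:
$H = \frac{19057005635}{10272836959}$ ($H = \left(-107087\right) \left(- \frac{1}{84337}\right) + 71298 \cdot \frac{1}{121807} = \frac{107087}{84337} + \frac{71298}{121807} = \frac{19057005635}{10272836959} \approx 1.8551$)
$\left(H - 53820\right) - 47637 = \left(\frac{19057005635}{10272836959} - 53820\right) - 47637 = - \frac{552865028127745}{10272836959} - 47637 = - \frac{1042232162343628}{10272836959}$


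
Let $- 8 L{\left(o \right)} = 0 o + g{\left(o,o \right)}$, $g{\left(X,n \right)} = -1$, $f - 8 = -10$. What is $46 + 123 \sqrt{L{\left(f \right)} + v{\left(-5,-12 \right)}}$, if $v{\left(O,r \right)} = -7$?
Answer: $46 + \frac{123 i \sqrt{110}}{4} \approx 46.0 + 322.51 i$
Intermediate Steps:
$f = -2$ ($f = 8 - 10 = -2$)
$L{\left(o \right)} = \frac{1}{8}$ ($L{\left(o \right)} = - \frac{0 o - 1}{8} = - \frac{0 - 1}{8} = \left(- \frac{1}{8}\right) \left(-1\right) = \frac{1}{8}$)
$46 + 123 \sqrt{L{\left(f \right)} + v{\left(-5,-12 \right)}} = 46 + 123 \sqrt{\frac{1}{8} - 7} = 46 + 123 \sqrt{- \frac{55}{8}} = 46 + 123 \frac{i \sqrt{110}}{4} = 46 + \frac{123 i \sqrt{110}}{4}$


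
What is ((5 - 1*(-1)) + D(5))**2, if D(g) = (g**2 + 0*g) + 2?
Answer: 1089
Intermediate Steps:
D(g) = 2 + g**2 (D(g) = (g**2 + 0) + 2 = g**2 + 2 = 2 + g**2)
((5 - 1*(-1)) + D(5))**2 = ((5 - 1*(-1)) + (2 + 5**2))**2 = ((5 + 1) + (2 + 25))**2 = (6 + 27)**2 = 33**2 = 1089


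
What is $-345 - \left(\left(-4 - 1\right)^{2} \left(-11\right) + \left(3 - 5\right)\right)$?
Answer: $-68$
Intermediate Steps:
$-345 - \left(\left(-4 - 1\right)^{2} \left(-11\right) + \left(3 - 5\right)\right) = -345 - \left(\left(-5\right)^{2} \left(-11\right) - 2\right) = -345 - \left(25 \left(-11\right) - 2\right) = -345 - \left(-275 - 2\right) = -345 - -277 = -345 + 277 = -68$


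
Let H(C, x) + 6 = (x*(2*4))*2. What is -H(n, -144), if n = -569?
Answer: 2310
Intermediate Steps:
H(C, x) = -6 + 16*x (H(C, x) = -6 + (x*(2*4))*2 = -6 + (x*8)*2 = -6 + (8*x)*2 = -6 + 16*x)
-H(n, -144) = -(-6 + 16*(-144)) = -(-6 - 2304) = -1*(-2310) = 2310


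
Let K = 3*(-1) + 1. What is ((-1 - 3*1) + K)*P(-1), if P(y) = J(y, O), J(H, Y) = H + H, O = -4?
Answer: 12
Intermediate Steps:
J(H, Y) = 2*H
K = -2 (K = -3 + 1 = -2)
P(y) = 2*y
((-1 - 3*1) + K)*P(-1) = ((-1 - 3*1) - 2)*(2*(-1)) = ((-1 - 3) - 2)*(-2) = (-4 - 2)*(-2) = -6*(-2) = 12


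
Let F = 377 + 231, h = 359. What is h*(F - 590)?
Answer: 6462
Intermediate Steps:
F = 608
h*(F - 590) = 359*(608 - 590) = 359*18 = 6462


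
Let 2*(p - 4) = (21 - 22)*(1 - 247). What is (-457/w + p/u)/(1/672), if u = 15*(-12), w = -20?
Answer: 223216/15 ≈ 14881.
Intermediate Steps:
p = 127 (p = 4 + ((21 - 22)*(1 - 247))/2 = 4 + (-1*(-246))/2 = 4 + (½)*246 = 4 + 123 = 127)
u = -180
(-457/w + p/u)/(1/672) = (-457/(-20) + 127/(-180))/(1/672) = (-457*(-1/20) + 127*(-1/180))/(1/672) = (457/20 - 127/180)*672 = (1993/90)*672 = 223216/15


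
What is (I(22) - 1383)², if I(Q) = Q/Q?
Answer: 1909924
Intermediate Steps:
I(Q) = 1
(I(22) - 1383)² = (1 - 1383)² = (-1382)² = 1909924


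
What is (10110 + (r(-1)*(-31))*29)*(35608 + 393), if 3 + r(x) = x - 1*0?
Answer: 493429706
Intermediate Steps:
r(x) = -3 + x (r(x) = -3 + (x - 1*0) = -3 + (x + 0) = -3 + x)
(10110 + (r(-1)*(-31))*29)*(35608 + 393) = (10110 + ((-3 - 1)*(-31))*29)*(35608 + 393) = (10110 - 4*(-31)*29)*36001 = (10110 + 124*29)*36001 = (10110 + 3596)*36001 = 13706*36001 = 493429706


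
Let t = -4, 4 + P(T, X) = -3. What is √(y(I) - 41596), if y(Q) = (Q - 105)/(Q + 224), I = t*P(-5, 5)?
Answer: I*√1497467/6 ≈ 203.95*I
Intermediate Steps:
P(T, X) = -7 (P(T, X) = -4 - 3 = -7)
I = 28 (I = -4*(-7) = 28)
y(Q) = (-105 + Q)/(224 + Q)
√(y(I) - 41596) = √((-105 + 28)/(224 + 28) - 41596) = √(-77/252 - 41596) = √((1/252)*(-77) - 41596) = √(-11/36 - 41596) = √(-1497467/36) = I*√1497467/6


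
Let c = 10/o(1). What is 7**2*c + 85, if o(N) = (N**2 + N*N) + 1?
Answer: 745/3 ≈ 248.33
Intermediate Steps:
o(N) = 1 + 2*N**2 (o(N) = (N**2 + N**2) + 1 = 2*N**2 + 1 = 1 + 2*N**2)
c = 10/3 (c = 10/(1 + 2*1**2) = 10/(1 + 2*1) = 10/(1 + 2) = 10/3 ≈ 3.3333)
7**2*c + 85 = 7**2*(10/3) + 85 = 49*(10/3) + 85 = 490/3 + 85 = 745/3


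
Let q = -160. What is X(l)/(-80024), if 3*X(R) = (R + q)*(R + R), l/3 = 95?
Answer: -11875/40012 ≈ -0.29679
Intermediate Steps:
l = 285 (l = 3*95 = 285)
X(R) = 2*R*(-160 + R)/3 (X(R) = ((R - 160)*(R + R))/3 = ((-160 + R)*(2*R))/3 = (2*R*(-160 + R))/3 = 2*R*(-160 + R)/3)
X(l)/(-80024) = ((⅔)*285*(-160 + 285))/(-80024) = ((⅔)*285*125)*(-1/80024) = 23750*(-1/80024) = -11875/40012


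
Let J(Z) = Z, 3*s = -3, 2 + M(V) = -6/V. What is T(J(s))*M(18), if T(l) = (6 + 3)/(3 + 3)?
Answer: -7/2 ≈ -3.5000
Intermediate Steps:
M(V) = -2 - 6/V
s = -1 (s = (1/3)*(-3) = -1)
T(l) = 3/2 (T(l) = 9/6 = 9*(1/6) = 3/2)
T(J(s))*M(18) = 3*(-2 - 6/18)/2 = 3*(-2 - 6*1/18)/2 = 3*(-2 - 1/3)/2 = (3/2)*(-7/3) = -7/2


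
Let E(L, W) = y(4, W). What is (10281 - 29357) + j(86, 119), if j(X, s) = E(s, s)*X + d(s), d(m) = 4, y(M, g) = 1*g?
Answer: -8838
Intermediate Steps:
y(M, g) = g
E(L, W) = W
j(X, s) = 4 + X*s (j(X, s) = s*X + 4 = X*s + 4 = 4 + X*s)
(10281 - 29357) + j(86, 119) = (10281 - 29357) + (4 + 86*119) = -19076 + (4 + 10234) = -19076 + 10238 = -8838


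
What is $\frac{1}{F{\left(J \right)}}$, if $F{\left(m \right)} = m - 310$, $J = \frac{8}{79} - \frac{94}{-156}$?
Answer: $- \frac{6162}{1905883} \approx -0.0032331$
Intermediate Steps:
$J = \frac{4337}{6162}$ ($J = 8 \cdot \frac{1}{79} - - \frac{47}{78} = \frac{8}{79} + \frac{47}{78} = \frac{4337}{6162} \approx 0.70383$)
$F{\left(m \right)} = -310 + m$
$\frac{1}{F{\left(J \right)}} = \frac{1}{-310 + \frac{4337}{6162}} = \frac{1}{- \frac{1905883}{6162}} = - \frac{6162}{1905883}$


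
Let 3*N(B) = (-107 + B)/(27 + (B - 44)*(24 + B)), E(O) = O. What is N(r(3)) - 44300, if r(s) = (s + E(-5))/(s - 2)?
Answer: -130906391/2955 ≈ -44300.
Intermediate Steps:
r(s) = (-5 + s)/(-2 + s) (r(s) = (s - 5)/(s - 2) = (-5 + s)/(-2 + s))
N(B) = (-107 + B)/(3*(27 + (-44 + B)*(24 + B))) (N(B) = ((-107 + B)/(27 + (B - 44)*(24 + B)))/3 = ((-107 + B)/(27 + (-44 + B)*(24 + B)))/3 = (-107 + B)/(3*(27 + (-44 + B)*(24 + B))))
N(r(3)) - 44300 = (107 - (-5 + 3)/(-2 + 3))/(3*(1029 - ((-5 + 3)/(-2 + 3))² + 20*((-5 + 3)/(-2 + 3)))) - 44300 = (107 - (-2)/1)/(3*(1029 - (-2/1)² + 20*(-2/1))) - 44300 = (107 - (-2))/(3*(1029 - (1*(-2))² + 20*(1*(-2)))) - 44300 = (107 - 1*(-2))/(3*(1029 - 1*(-2)² + 20*(-2))) - 44300 = (107 + 2)/(3*(1029 - 1*4 - 40)) - 44300 = (⅓)*109/(1029 - 4 - 40) - 44300 = (⅓)*109/985 - 44300 = (⅓)*(1/985)*109 - 44300 = 109/2955 - 44300 = -130906391/2955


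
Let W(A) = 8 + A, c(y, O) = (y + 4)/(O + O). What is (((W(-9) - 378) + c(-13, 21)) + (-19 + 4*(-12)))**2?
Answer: 39025009/196 ≈ 1.9911e+5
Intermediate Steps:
c(y, O) = (4 + y)/(2*O) (c(y, O) = (4 + y)/((2*O)) = (4 + y)*(1/(2*O)) = (4 + y)/(2*O))
(((W(-9) - 378) + c(-13, 21)) + (-19 + 4*(-12)))**2 = ((((8 - 9) - 378) + (1/2)*(4 - 13)/21) + (-19 + 4*(-12)))**2 = (((-1 - 378) + (1/2)*(1/21)*(-9)) + (-19 - 48))**2 = ((-379 - 3/14) - 67)**2 = (-5309/14 - 67)**2 = (-6247/14)**2 = 39025009/196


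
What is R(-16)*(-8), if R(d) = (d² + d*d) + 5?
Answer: -4136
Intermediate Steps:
R(d) = 5 + 2*d² (R(d) = (d² + d²) + 5 = 2*d² + 5 = 5 + 2*d²)
R(-16)*(-8) = (5 + 2*(-16)²)*(-8) = (5 + 2*256)*(-8) = (5 + 512)*(-8) = 517*(-8) = -4136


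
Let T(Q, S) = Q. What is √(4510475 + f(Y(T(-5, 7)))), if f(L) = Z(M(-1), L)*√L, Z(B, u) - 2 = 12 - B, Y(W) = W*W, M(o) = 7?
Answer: √4510510 ≈ 2123.8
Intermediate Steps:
Y(W) = W²
Z(B, u) = 14 - B (Z(B, u) = 2 + (12 - B) = 14 - B)
f(L) = 7*√L (f(L) = (14 - 1*7)*√L = (14 - 7)*√L = 7*√L)
√(4510475 + f(Y(T(-5, 7)))) = √(4510475 + 7*√((-5)²)) = √(4510475 + 7*√25) = √(4510475 + 7*5) = √(4510475 + 35) = √4510510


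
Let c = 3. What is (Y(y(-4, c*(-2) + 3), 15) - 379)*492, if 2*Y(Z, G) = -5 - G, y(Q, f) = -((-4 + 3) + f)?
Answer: -191388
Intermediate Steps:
y(Q, f) = 1 - f (y(Q, f) = -(-1 + f) = 1 - f)
Y(Z, G) = -5/2 - G/2 (Y(Z, G) = (-5 - G)/2 = -5/2 - G/2)
(Y(y(-4, c*(-2) + 3), 15) - 379)*492 = ((-5/2 - 1/2*15) - 379)*492 = ((-5/2 - 15/2) - 379)*492 = (-10 - 379)*492 = -389*492 = -191388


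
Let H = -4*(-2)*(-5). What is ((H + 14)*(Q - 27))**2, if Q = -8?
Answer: 828100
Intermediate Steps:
H = -40 (H = 8*(-5) = -40)
((H + 14)*(Q - 27))**2 = ((-40 + 14)*(-8 - 27))**2 = (-26*(-35))**2 = 910**2 = 828100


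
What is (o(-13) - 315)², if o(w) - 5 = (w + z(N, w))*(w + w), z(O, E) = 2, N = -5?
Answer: 576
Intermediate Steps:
o(w) = 5 + 2*w*(2 + w) (o(w) = 5 + (w + 2)*(w + w) = 5 + (2 + w)*(2*w) = 5 + 2*w*(2 + w))
(o(-13) - 315)² = ((5 + 2*(-13)² + 4*(-13)) - 315)² = ((5 + 2*169 - 52) - 315)² = ((5 + 338 - 52) - 315)² = (291 - 315)² = (-24)² = 576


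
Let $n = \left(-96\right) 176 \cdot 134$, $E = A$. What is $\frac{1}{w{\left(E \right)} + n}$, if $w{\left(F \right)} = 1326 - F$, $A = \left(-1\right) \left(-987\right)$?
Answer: $- \frac{1}{2263725} \approx -4.4175 \cdot 10^{-7}$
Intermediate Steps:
$A = 987$
$E = 987$
$n = -2264064$ ($n = \left(-16896\right) 134 = -2264064$)
$\frac{1}{w{\left(E \right)} + n} = \frac{1}{\left(1326 - 987\right) - 2264064} = \frac{1}{339 - 2264064} = \frac{1}{-2263725} = - \frac{1}{2263725}$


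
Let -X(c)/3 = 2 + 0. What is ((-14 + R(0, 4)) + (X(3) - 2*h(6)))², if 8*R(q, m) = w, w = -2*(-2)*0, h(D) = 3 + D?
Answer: 1444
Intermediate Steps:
X(c) = -6 (X(c) = -3*(2 + 0) = -3*2 = -6)
w = 0 (w = 4*0 = 0)
R(q, m) = 0 (R(q, m) = (⅛)*0 = 0)
((-14 + R(0, 4)) + (X(3) - 2*h(6)))² = ((-14 + 0) + (-6 - 2*(3 + 6)))² = (-14 + (-6 - 2*9))² = (-14 + (-6 - 18))² = (-14 - 24)² = (-38)² = 1444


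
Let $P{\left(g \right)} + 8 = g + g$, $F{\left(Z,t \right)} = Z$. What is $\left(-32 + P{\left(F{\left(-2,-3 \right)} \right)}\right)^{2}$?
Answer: $1936$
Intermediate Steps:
$P{\left(g \right)} = -8 + 2 g$ ($P{\left(g \right)} = -8 + \left(g + g\right) = -8 + 2 g$)
$\left(-32 + P{\left(F{\left(-2,-3 \right)} \right)}\right)^{2} = \left(-32 + \left(-8 + 2 \left(-2\right)\right)\right)^{2} = \left(-32 - 12\right)^{2} = \left(-44\right)^{2} = 1936$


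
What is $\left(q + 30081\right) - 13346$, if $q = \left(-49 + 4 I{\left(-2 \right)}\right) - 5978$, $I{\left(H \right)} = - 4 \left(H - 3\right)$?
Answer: $10788$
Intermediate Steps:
$I{\left(H \right)} = 12 - 4 H$ ($I{\left(H \right)} = - 4 \left(-3 + H\right) = 12 - 4 H$)
$q = -5947$ ($q = \left(-49 + 4 \left(12 - -8\right)\right) - 5978 = \left(-49 + 4 \left(12 + 8\right)\right) - 5978 = \left(-49 + 4 \cdot 20\right) - 5978 = \left(-49 + 80\right) - 5978 = 31 - 5978 = -5947$)
$\left(q + 30081\right) - 13346 = \left(-5947 + 30081\right) - 13346 = 24134 - 13346 = 10788$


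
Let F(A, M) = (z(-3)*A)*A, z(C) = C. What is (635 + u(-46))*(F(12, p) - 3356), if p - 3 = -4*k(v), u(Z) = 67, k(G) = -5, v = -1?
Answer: -2659176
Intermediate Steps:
p = 23 (p = 3 - 4*(-5) = 3 + 20 = 23)
F(A, M) = -3*A**2 (F(A, M) = (-3*A)*A = -3*A**2)
(635 + u(-46))*(F(12, p) - 3356) = (635 + 67)*(-3*12**2 - 3356) = 702*(-3*144 - 3356) = 702*(-432 - 3356) = 702*(-3788) = -2659176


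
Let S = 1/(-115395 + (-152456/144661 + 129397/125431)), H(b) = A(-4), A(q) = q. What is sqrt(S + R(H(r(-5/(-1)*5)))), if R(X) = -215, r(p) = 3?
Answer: I*sqrt(235648853931100850380757061845166)/1046919833080532 ≈ 14.663*I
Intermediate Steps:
H(b) = -4
S = -18144973891/2093839666161064 (S = 1/(-115395 + (-152456*1/144661 + 129397*(1/125431))) = 1/(-115395 + (-152456/144661 + 129397/125431)) = 1/(-115395 - 404009119/18144973891) = 1/(-2093839666161064/18144973891) = -18144973891/2093839666161064 ≈ -8.6659e-6)
sqrt(S + R(H(r(-5/(-1)*5)))) = sqrt(-18144973891/2093839666161064 - 215) = sqrt(-450175546369602651/2093839666161064) = I*sqrt(235648853931100850380757061845166)/1046919833080532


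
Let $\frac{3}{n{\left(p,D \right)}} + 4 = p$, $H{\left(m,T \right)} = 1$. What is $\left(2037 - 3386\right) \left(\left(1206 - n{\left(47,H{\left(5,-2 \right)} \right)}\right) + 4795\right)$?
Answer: $- \frac{348095960}{43} \approx -8.0953 \cdot 10^{6}$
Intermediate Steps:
$n{\left(p,D \right)} = \frac{3}{-4 + p}$
$\left(2037 - 3386\right) \left(\left(1206 - n{\left(47,H{\left(5,-2 \right)} \right)}\right) + 4795\right) = \left(2037 - 3386\right) \left(\left(1206 - \frac{3}{-4 + 47}\right) + 4795\right) = - 1349 \left(\left(1206 - \frac{3}{43}\right) + 4795\right) = - 1349 \left(\frac{51855}{43} + 4795\right) = \left(-1349\right) \frac{258040}{43} = - \frac{348095960}{43}$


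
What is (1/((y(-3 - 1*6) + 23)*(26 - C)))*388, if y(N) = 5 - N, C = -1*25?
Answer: 388/1887 ≈ 0.20562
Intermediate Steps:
C = -25
(1/((y(-3 - 1*6) + 23)*(26 - C)))*388 = (1/(((5 - (-3 - 1*6)) + 23)*(26 - 1*(-25))))*388 = (1/(((5 - (-3 - 6)) + 23)*(26 + 25)))*388 = (1/(((5 - 1*(-9)) + 23)*51))*388 = ((1/51)/((5 + 9) + 23))*388 = ((1/51)/(14 + 23))*388 = ((1/51)/37)*388 = ((1/37)*(1/51))*388 = (1/1887)*388 = 388/1887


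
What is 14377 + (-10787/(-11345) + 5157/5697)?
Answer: 34420033667/2393795 ≈ 14379.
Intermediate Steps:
14377 + (-10787/(-11345) + 5157/5697) = 14377 + (-10787*(-1/11345) + 5157*(1/5697)) = 14377 + (10787/11345 + 191/211) = 14377 + 4442952/2393795 = 34420033667/2393795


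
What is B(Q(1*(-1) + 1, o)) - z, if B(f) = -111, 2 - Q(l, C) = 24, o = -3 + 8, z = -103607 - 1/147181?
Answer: 15232644777/147181 ≈ 1.0350e+5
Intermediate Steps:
z = -15248981868/147181 (z = -103607 - 1*1/147181 = -103607 - 1/147181 = -15248981868/147181 ≈ -1.0361e+5)
o = 5
Q(l, C) = -22 (Q(l, C) = 2 - 1*24 = 2 - 24 = -22)
B(Q(1*(-1) + 1, o)) - z = -111 - 1*(-15248981868/147181) = -111 + 15248981868/147181 = 15232644777/147181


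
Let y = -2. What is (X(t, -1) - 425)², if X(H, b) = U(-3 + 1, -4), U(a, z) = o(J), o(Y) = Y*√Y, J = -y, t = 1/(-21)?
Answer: 180633 - 1700*√2 ≈ 1.7823e+5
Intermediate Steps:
t = -1/21 ≈ -0.047619
J = 2 (J = -1*(-2) = 2)
o(Y) = Y^(3/2)
U(a, z) = 2*√2 (U(a, z) = 2^(3/2) = 2*√2)
X(H, b) = 2*√2
(X(t, -1) - 425)² = (2*√2 - 425)² = (-425 + 2*√2)²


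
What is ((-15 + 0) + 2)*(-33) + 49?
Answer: 478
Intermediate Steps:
((-15 + 0) + 2)*(-33) + 49 = (-15 + 2)*(-33) + 49 = -13*(-33) + 49 = 429 + 49 = 478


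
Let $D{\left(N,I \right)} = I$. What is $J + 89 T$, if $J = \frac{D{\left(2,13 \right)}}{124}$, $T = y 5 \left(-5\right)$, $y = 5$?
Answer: $- \frac{1379487}{124} \approx -11125.0$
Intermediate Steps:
$T = -125$ ($T = 5 \cdot 5 \left(-5\right) = 25 \left(-5\right) = -125$)
$J = \frac{13}{124} \approx 0.10484$
$J + 89 T = \frac{13}{124} + 89 \left(-125\right) = \frac{13}{124} - 11125 = - \frac{1379487}{124}$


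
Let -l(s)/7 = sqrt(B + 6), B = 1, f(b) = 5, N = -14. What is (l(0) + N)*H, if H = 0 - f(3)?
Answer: 70 + 35*sqrt(7) ≈ 162.60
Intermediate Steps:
l(s) = -7*sqrt(7) (l(s) = -7*sqrt(1 + 6) = -7*sqrt(7))
H = -5 (H = 0 - 1*5 = 0 - 5 = -5)
(l(0) + N)*H = (-7*sqrt(7) - 14)*(-5) = (-14 - 7*sqrt(7))*(-5) = 70 + 35*sqrt(7)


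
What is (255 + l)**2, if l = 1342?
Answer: 2550409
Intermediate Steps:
(255 + l)**2 = (255 + 1342)**2 = 1597**2 = 2550409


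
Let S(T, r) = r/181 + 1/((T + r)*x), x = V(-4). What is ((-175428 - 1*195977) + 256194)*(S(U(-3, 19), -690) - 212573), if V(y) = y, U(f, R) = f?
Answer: 12288012267790285/501732 ≈ 2.4491e+10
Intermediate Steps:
x = -4
S(T, r) = -1/(4*(T + r)) + r/181 (S(T, r) = r/181 + 1/((T + r)*(-4)) = r*(1/181) - ¼/(T + r) = r/181 - 1/(4*(T + r)) = -1/(4*(T + r)) + r/181)
((-175428 - 1*195977) + 256194)*(S(U(-3, 19), -690) - 212573) = ((-175428 - 1*195977) + 256194)*((-¼ + (1/181)*(-690)² + (1/181)*(-3)*(-690))/(-3 - 690) - 212573) = ((-175428 - 195977) + 256194)*((-¼ + (1/181)*476100 + 2070/181)/(-693) - 212573) = (-371405 + 256194)*(-(-¼ + 476100/181 + 2070/181)/693 - 212573) = -115211*(-1/693*1912499/724 - 212573) = -115211*(-1912499/501732 - 212573) = -115211*(-106656588935/501732) = 12288012267790285/501732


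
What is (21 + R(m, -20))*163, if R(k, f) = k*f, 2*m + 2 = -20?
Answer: 39283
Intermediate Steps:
m = -11 (m = -1 + (½)*(-20) = -1 - 10 = -11)
R(k, f) = f*k
(21 + R(m, -20))*163 = (21 - 20*(-11))*163 = (21 + 220)*163 = 241*163 = 39283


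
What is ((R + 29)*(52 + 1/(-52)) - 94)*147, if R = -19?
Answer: 1627437/26 ≈ 62594.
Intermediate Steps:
((R + 29)*(52 + 1/(-52)) - 94)*147 = ((-19 + 29)*(52 + 1/(-52)) - 94)*147 = (10*(52 - 1/52) - 94)*147 = (10*(2703/52) - 94)*147 = (13515/26 - 94)*147 = (11071/26)*147 = 1627437/26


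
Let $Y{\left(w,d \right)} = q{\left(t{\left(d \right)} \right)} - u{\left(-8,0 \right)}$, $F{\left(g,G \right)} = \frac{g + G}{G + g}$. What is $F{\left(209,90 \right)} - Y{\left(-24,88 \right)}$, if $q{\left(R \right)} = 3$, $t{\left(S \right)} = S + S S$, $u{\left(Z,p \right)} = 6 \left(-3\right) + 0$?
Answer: $-20$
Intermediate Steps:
$u{\left(Z,p \right)} = -18$ ($u{\left(Z,p \right)} = -18 + 0 = -18$)
$t{\left(S \right)} = S + S^{2}$
$F{\left(g,G \right)} = 1$ ($F{\left(g,G \right)} = \frac{G + g}{G + g} = 1$)
$Y{\left(w,d \right)} = 21$ ($Y{\left(w,d \right)} = 3 - -18 = 3 + 18 = 21$)
$F{\left(209,90 \right)} - Y{\left(-24,88 \right)} = 1 - 21 = -20$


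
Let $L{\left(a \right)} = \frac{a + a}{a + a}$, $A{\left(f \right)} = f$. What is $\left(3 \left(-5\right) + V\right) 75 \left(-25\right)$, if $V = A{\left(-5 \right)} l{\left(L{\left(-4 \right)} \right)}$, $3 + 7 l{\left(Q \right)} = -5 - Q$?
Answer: $\frac{112500}{7} \approx 16071.0$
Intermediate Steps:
$L{\left(a \right)} = 1$ ($L{\left(a \right)} = \frac{2 a}{2 a} = 2 a \frac{1}{2 a} = 1$)
$l{\left(Q \right)} = - \frac{8}{7} - \frac{Q}{7}$ ($l{\left(Q \right)} = - \frac{3}{7} + \frac{-5 - Q}{7} = - \frac{3}{7} - \left(\frac{5}{7} + \frac{Q}{7}\right) = - \frac{8}{7} - \frac{Q}{7}$)
$V = \frac{45}{7}$ ($V = - 5 \left(- \frac{8}{7} - \frac{1}{7}\right) = \left(-5\right) \left(- \frac{9}{7}\right) = \frac{45}{7} \approx 6.4286$)
$\left(3 \left(-5\right) + V\right) 75 \left(-25\right) = \left(3 \left(-5\right) + \frac{45}{7}\right) 75 \left(-25\right) = \left(-15 + \frac{45}{7}\right) 75 \left(-25\right) = \left(- \frac{60}{7}\right) 75 \left(-25\right) = \left(- \frac{4500}{7}\right) \left(-25\right) = \frac{112500}{7}$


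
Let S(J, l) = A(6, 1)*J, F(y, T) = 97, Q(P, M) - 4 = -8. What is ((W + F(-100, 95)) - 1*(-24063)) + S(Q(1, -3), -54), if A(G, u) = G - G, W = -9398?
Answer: 14762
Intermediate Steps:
A(G, u) = 0
Q(P, M) = -4 (Q(P, M) = 4 - 8 = -4)
S(J, l) = 0 (S(J, l) = 0*J = 0)
((W + F(-100, 95)) - 1*(-24063)) + S(Q(1, -3), -54) = ((-9398 + 97) - 1*(-24063)) + 0 = (-9301 + 24063) + 0 = 14762 + 0 = 14762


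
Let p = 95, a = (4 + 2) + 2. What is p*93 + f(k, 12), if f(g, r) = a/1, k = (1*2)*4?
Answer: 8843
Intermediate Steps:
a = 8 (a = 6 + 2 = 8)
k = 8 (k = 2*4 = 8)
f(g, r) = 8 (f(g, r) = 8/1 = 8*1 = 8)
p*93 + f(k, 12) = 95*93 + 8 = 8835 + 8 = 8843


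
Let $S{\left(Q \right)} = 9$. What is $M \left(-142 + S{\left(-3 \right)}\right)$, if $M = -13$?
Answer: $1729$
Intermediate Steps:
$M \left(-142 + S{\left(-3 \right)}\right) = - 13 \left(-142 + 9\right) = \left(-13\right) \left(-133\right) = 1729$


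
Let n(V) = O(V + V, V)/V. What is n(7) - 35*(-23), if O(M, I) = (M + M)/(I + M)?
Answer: 16909/21 ≈ 805.19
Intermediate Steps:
O(M, I) = 2*M/(I + M) (O(M, I) = (2*M)/(I + M) = 2*M/(I + M))
n(V) = 4/(3*V) (n(V) = (2*(V + V)/(V + (V + V)))/V = (2*(2*V)/(V + 2*V))/V = (2*(2*V)/((3*V)))/V = (2*(2*V)*(1/(3*V)))/V = 4/(3*V))
n(7) - 35*(-23) = (4/3)/7 - 35*(-23) = (4/3)*(⅐) + 805 = 4/21 + 805 = 16909/21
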